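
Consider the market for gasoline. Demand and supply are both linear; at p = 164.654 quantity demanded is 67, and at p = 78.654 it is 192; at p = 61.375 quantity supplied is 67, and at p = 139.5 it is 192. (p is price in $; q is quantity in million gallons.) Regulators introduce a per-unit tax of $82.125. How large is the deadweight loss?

$2568.36 million

Demand slope = (78.654 − 164.654)/(192 − 67) = −0.688, so p = 210.75 − 0.688q.
Supply slope = (139.5 − 61.375)/(192 − 67) = 0.625, so p = 19.5 + 0.625q.
Competitive equilibrium: 210.75 − 0.688q = 19.5 + 0.625q → q* = 145.6588, p* = 110.5367.
With the tax, the buyer price exceeds the seller price by 82.125: (210.75 − 0.688q) − (19.5 + 0.625q) = 82.125 → q' = 83.1112.
Δq = 145.6588 − 83.1112 = 62.5476; the wedge equals the tax, 82.125.
Welfare loss = ½ × 62.5476 × 82.125 = $2568.36 million.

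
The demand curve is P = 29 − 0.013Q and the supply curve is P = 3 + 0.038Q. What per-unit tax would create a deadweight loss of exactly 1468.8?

12.24

Competitive equilibrium: 29 − 0.013Q = 3 + 0.038Q → Q* = 509.8039, P* = 22.3725.
A tax t gives ΔQ = t/0.051 and wedge t, so DWL = t²/0.102.
t²/0.102 = 1468.8 → t² = 149.8176 → t = 12.24.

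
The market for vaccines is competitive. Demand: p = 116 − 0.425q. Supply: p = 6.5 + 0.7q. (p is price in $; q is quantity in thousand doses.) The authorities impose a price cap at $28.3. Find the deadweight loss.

$2464.41 thousand

Competitive equilibrium: 116 − 0.425q = 6.5 + 0.7q → q* = 97.3333, p* = 74.6333.
At the ceiling p = 28.3, quantity supplied = (28.3 − 6.5)/0.7 = 31.1429.
Willingness to pay at q' = 31.1429: 116 − 0.425·31.1429 = 102.7643.
Δq = 97.3333 − 31.1429 = 66.1904; wedge = 102.7643 − 28.3 = 74.4643.
Deadweight loss = ½ × 66.1904 × 74.4643 = $2464.41 thousand.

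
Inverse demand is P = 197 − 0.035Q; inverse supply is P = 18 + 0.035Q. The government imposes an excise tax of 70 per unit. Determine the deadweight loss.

Competitive equilibrium: 197 − 0.035Q = 18 + 0.035Q → Q* = 2557.1429, P* = 107.5.
With the tax, the buyer price exceeds the seller price by 70: (197 − 0.035Q) − (18 + 0.035Q) = 70 → Q' = 1557.1429.
ΔQ = 2557.1429 − 1557.1429 = 1000; the wedge equals the tax, 70.
DWL = ½ × 1000 × 70 = 35000.

35000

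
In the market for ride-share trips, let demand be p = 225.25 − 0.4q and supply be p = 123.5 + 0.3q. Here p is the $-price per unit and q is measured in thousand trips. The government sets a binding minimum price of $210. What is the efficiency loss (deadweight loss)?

Competitive equilibrium: 225.25 − 0.4q = 123.5 + 0.3q → q* = 145.35714, p* = 167.10714.
At the floor p = 210, quantity demanded = (225.25 − 210)/0.4 = 38.125.
Sellers' marginal cost at q' = 38.125: 123.5 + 0.3·38.125 = 134.9375.
Δq = 145.35714 − 38.125 = 107.23214; wedge = 210 − 134.9375 = 75.0625.
Deadweight loss = ½ × 107.23214 × 75.0625 = $4024.56 thousand.

$4024.56 thousand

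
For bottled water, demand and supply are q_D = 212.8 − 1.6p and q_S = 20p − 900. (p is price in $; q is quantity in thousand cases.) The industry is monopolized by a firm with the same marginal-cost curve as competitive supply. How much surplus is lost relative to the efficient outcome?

$1325.88 thousand

In inverse form: demand p = 133 − 0.625q, supply p = 45 + 0.05q.
Competitive equilibrium: 133 − 0.625q = 45 + 0.05q → q* = 130.3704, p* = 51.5185.
Marginal revenue: MR = 133 − 1.25q. Set MR = MC: 133 − 1.25q = 45 + 0.05q → q_m = 67.6923.
Price p_m = 133 − 0.625·67.6923 = 90.6923; MC(q_m) = 45 + 0.05·67.6923 = 48.3846.
Competitive q* = 130.3704, so Δq = 62.6781; wedge = 90.6923 − 48.3846 = 42.3077.
DWL = ½ × 62.6781 × 42.3077 = $1325.88 thousand.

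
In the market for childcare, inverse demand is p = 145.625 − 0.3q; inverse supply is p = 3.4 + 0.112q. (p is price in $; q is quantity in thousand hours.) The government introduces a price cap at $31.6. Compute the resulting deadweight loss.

$1797.85 thousand

Competitive equilibrium: 145.625 − 0.3q = 3.4 + 0.112q → q* = 345.2063, p* = 42.0631.
At the ceiling p = 31.6, quantity supplied = (31.6 − 3.4)/0.112 = 251.7857.
Willingness to pay at q' = 251.7857: 145.625 − 0.3·251.7857 = 70.0893.
Δq = 345.2063 − 251.7857 = 93.4206; wedge = 70.0893 − 31.6 = 38.4893.
Welfare loss = ½ × 93.4206 × 38.4893 = $1797.85 thousand.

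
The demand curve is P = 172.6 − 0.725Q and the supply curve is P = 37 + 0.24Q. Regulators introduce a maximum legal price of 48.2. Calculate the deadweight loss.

Competitive equilibrium: 172.6 − 0.725Q = 37 + 0.24Q → Q* = 140.51813, P* = 70.72435.
At the ceiling P = 48.2, quantity supplied = (48.2 − 37)/0.24 = 46.66667.
Willingness to pay at Q' = 46.66667: 172.6 − 0.725·46.66667 = 138.76666.
ΔQ = 140.51813 − 46.66667 = 93.85146; wedge = 138.76666 − 48.2 = 90.56666.
Deadweight loss = ½ × 93.85146 × 90.56666 = 4249.91.

4249.91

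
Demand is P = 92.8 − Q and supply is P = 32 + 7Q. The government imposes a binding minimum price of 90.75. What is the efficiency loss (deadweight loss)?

123.21

Competitive equilibrium: 92.8 − Q = 32 + 7Q → Q* = 7.6, P* = 85.2.
At the floor P = 90.75, quantity demanded = (92.8 − 90.75)/1 = 2.05.
Sellers' marginal cost at Q' = 2.05: 32 + 7·2.05 = 46.35.
ΔQ = 7.6 − 2.05 = 5.55; wedge = 90.75 − 46.35 = 44.4.
DWL = ½ × 5.55 × 44.4 = 123.21.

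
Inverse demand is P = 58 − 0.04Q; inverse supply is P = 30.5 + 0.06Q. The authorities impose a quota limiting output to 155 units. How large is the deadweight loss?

720

Competitive equilibrium: 58 − 0.04Q = 30.5 + 0.06Q → Q* = 275, P* = 47.
At Q = 155: demand price = 58 − 0.04·155 = 51.8; supply price = 30.5 + 0.06·155 = 39.8.
ΔQ = 275 − 155 = 120; wedge = 51.8 − 39.8 = 12.
Welfare loss = ½ × 120 × 12 = 720.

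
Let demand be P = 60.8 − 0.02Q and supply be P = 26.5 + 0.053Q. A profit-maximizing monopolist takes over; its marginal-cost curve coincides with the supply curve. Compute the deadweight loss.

372.67

Competitive equilibrium: 60.8 − 0.02Q = 26.5 + 0.053Q → Q* = 469.86301, P* = 51.40274.
Marginal revenue: MR = 60.8 − 0.04Q. Set MR = MC: 60.8 − 0.04Q = 26.5 + 0.053Q → Q_m = 368.8172.
Price P_m = 60.8 − 0.02·368.8172 = 53.42366; MC(Q_m) = 26.5 + 0.053·368.8172 = 46.04731.
Competitive Q* = 469.86301, so ΔQ = 101.04581; wedge = 53.42366 − 46.04731 = 7.37635.
DWL = ½ × 101.04581 × 7.37635 = 372.67.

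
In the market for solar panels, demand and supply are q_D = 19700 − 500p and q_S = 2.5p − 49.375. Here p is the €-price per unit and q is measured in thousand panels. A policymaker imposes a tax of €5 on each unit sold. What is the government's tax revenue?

€182.21 thousand

In inverse form: demand p = 39.4 − 0.002q, supply p = 19.75 + 0.4q.
Competitive equilibrium: 39.4 − 0.002q = 19.75 + 0.4q → q* = 48.8806, p* = 39.3022.
With the tax, the buyer price exceeds the seller price by 5: (39.4 − 0.002q) − (19.75 + 0.4q) = 5 → q' = 36.4428.
Tax revenue = 5 × 36.4428 = €182.21 thousand.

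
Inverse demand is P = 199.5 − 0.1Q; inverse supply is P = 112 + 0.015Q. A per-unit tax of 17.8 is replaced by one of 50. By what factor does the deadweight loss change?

7.890

Competitive equilibrium: 199.5 − 0.1Q = 112 + 0.015Q → Q* = 760.8696, P* = 123.413.
For a per-unit tax t: ΔQ = t/0.115, so DWL = ½·t·(t/0.115) = t²/0.23.
At t = 17.8: DWL = 1377.565. At t = 50: DWL = 10869.565.
Ratio = (50/17.8)² = 7.890.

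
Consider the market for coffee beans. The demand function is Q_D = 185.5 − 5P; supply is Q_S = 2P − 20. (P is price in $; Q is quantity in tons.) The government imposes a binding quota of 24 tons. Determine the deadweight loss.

$75.78

In inverse form: demand P = 37.1 − 0.2Q, supply P = 10 + 0.5Q.
Competitive equilibrium: 37.1 − 0.2Q = 10 + 0.5Q → Q* = 38.7143, P* = 29.3571.
At Q = 24: demand price = 37.1 − 0.2·24 = 32.3; supply price = 10 + 0.5·24 = 22.
ΔQ = 38.7143 − 24 = 14.7143; wedge = 32.3 − 22 = 10.3.
The triangle = ½ × 14.7143 × 10.3 = $75.78.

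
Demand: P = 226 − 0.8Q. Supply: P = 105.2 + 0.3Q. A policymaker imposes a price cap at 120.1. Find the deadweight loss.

Competitive equilibrium: 226 − 0.8Q = 105.2 + 0.3Q → Q* = 109.8182, P* = 138.1455.
At the ceiling P = 120.1, quantity supplied = (120.1 − 105.2)/0.3 = 49.6667.
Willingness to pay at Q' = 49.6667: 226 − 0.8·49.6667 = 186.2666.
ΔQ = 109.8182 − 49.6667 = 60.1515; wedge = 186.2666 − 120.1 = 66.1666.
The triangle = ½ × 60.1515 × 66.1666 = 1990.01.

1990.01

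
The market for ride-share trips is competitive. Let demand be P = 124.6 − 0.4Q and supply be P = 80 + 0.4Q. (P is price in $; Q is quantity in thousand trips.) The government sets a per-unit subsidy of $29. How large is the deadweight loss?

$525.625 thousand

Competitive equilibrium: 124.6 − 0.4Q = 80 + 0.4Q → Q* = 55.75, P* = 102.3.
The subsidy lowers effective supply by 29: P = 51 + 0.4Q.
New quantity: 124.6 − 0.4Q = 51 + 0.4Q → Q' = 92.
Overproduction ΔQ = 92 − 55.75 = 36.25; wedge = subsidy = 29.
DWL = ½ × 36.25 × 29 = $525.625 thousand.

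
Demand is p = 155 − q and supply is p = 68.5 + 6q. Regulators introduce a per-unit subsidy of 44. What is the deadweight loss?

138.29

Competitive equilibrium: 155 − q = 68.5 + 6q → q* = 12.3571, p* = 142.6429.
The subsidy lowers effective supply by 44: p = 24.5 + 6q.
New quantity: 155 − q = 24.5 + 6q → q' = 18.6429.
Overproduction Δq = 18.6429 − 12.3571 = 6.2858; wedge = subsidy = 44.
DWL = ½ × 6.2858 × 44 = 138.29.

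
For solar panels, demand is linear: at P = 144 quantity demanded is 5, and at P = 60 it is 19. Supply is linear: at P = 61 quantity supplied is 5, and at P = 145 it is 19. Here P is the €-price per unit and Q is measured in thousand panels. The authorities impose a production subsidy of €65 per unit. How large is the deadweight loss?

€176.04 thousand

Demand slope = (60 − 144)/(19 − 5) = −6, so P = 174 − 6Q.
Supply slope = (145 − 61)/(19 − 5) = 6, so P = 31 + 6Q.
Competitive equilibrium: 174 − 6Q = 31 + 6Q → Q* = 11.9167, P* = 102.5.
The subsidy lowers effective supply by 65: P = 6Q − 34.
New quantity: 174 − 6Q = 6Q − 34 → Q' = 17.3333.
Overproduction ΔQ = 17.3333 − 11.9167 = 5.4166; wedge = subsidy = 65.
DWL = ½ × 5.4166 × 65 = €176.04 thousand.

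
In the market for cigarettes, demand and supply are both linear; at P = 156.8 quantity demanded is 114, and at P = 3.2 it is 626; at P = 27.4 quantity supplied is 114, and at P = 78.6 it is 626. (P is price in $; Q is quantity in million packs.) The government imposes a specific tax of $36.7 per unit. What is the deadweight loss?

Demand slope = (3.2 − 156.8)/(626 − 114) = −0.3, so P = 191 − 0.3Q.
Supply slope = (78.6 − 27.4)/(626 − 114) = 0.1, so P = 16 + 0.1Q.
Competitive equilibrium: 191 − 0.3Q = 16 + 0.1Q → Q* = 437.5, P* = 59.75.
With the tax, the buyer price exceeds the seller price by 36.7: (191 − 0.3Q) − (16 + 0.1Q) = 36.7 → Q' = 345.75.
ΔQ = 437.5 − 345.75 = 91.75; the wedge equals the tax, 36.7.
Welfare loss = ½ × 91.75 × 36.7 = $1683.61 million.

$1683.61 million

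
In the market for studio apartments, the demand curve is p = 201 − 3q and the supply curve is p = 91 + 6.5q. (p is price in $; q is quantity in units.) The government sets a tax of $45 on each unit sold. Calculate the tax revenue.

Competitive equilibrium: 201 − 3q = 91 + 6.5q → q* = 11.5789, p* = 166.2632.
With the tax, the buyer price exceeds the seller price by 45: (201 − 3q) − (91 + 6.5q) = 45 → q' = 6.8421.
Tax revenue = 45 × 6.8421 = $307.89.

$307.89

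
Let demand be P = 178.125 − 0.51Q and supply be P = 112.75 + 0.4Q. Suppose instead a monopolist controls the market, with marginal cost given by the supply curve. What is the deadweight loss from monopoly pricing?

302.91

Competitive equilibrium: 178.125 − 0.51Q = 112.75 + 0.4Q → Q* = 71.8407, P* = 141.4863.
Marginal revenue: MR = 178.125 − 1.02Q. Set MR = MC: 178.125 − 1.02Q = 112.75 + 0.4Q → Q_m = 46.0387.
Price P_m = 178.125 − 0.51·46.0387 = 154.6453; MC(Q_m) = 112.75 + 0.4·46.0387 = 131.1655.
Competitive Q* = 71.8407, so ΔQ = 25.802; wedge = 154.6453 − 131.1655 = 23.4798.
DWL = ½ × 25.802 × 23.4798 = 302.91.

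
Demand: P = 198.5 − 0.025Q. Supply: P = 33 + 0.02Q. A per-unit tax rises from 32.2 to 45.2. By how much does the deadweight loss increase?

11180

Competitive equilibrium: 198.5 − 0.025Q = 33 + 0.02Q → Q* = 3677.7778, P* = 106.5556.
For a per-unit tax t: ΔQ = t/0.045, so DWL = ½·t·(t/0.045) = t²/0.09.
At t = 32.2: DWL = 11520.444. At t = 45.2: DWL = 22700.444.
Increase = 22700.444 − 11520.444 = 11180.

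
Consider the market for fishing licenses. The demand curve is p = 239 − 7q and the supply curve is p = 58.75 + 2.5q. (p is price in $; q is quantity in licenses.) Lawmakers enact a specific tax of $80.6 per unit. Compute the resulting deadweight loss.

$341.91

Competitive equilibrium: 239 − 7q = 58.75 + 2.5q → q* = 18.9737, p* = 106.1842.
With the tax, the buyer price exceeds the seller price by 80.6: (239 − 7q) − (58.75 + 2.5q) = 80.6 → q' = 10.4895.
Δq = 18.9737 − 10.4895 = 8.4842; the wedge equals the tax, 80.6.
Deadweight loss = ½ × 8.4842 × 80.6 = $341.91.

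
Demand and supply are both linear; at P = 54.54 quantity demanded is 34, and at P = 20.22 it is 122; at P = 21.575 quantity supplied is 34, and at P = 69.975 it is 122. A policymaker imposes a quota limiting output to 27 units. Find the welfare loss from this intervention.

Demand slope = (20.22 − 54.54)/(122 − 34) = −0.39, so P = 67.8 − 0.39Q.
Supply slope = (69.975 − 21.575)/(122 − 34) = 0.55, so P = 2.875 + 0.55Q.
Competitive equilibrium: 67.8 − 0.39Q = 2.875 + 0.55Q → Q* = 69.0691, P* = 40.863.
At Q = 27: demand price = 67.8 − 0.39·27 = 57.27; supply price = 2.875 + 0.55·27 = 17.725.
ΔQ = 69.0691 − 27 = 42.0691; wedge = 57.27 − 17.725 = 39.545.
Welfare loss = ½ × 42.0691 × 39.545 = 831.81.

831.81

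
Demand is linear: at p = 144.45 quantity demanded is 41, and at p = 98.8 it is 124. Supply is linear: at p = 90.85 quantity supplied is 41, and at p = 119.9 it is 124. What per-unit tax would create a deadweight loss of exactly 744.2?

Demand slope = (98.8 − 144.45)/(124 − 41) = −0.55, so p = 167 − 0.55q.
Supply slope = (119.9 − 90.85)/(124 − 41) = 0.35, so p = 76.5 + 0.35q.
Competitive equilibrium: 167 − 0.55q = 76.5 + 0.35q → q* = 100.5556, p* = 111.6944.
A tax t gives Δq = t/0.9 and wedge t, so DWL = t²/1.8.
t²/1.8 = 744.2 → t² = 1339.56 → t = 36.6.

36.6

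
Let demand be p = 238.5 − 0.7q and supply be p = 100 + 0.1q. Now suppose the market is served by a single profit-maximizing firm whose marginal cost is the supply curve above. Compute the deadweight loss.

2610.92

Competitive equilibrium: 238.5 − 0.7q = 100 + 0.1q → q* = 173.125, p* = 117.3125.
Marginal revenue: MR = 238.5 − 1.4q. Set MR = MC: 238.5 − 1.4q = 100 + 0.1q → q_m = 92.3333.
Price p_m = 238.5 − 0.7·92.3333 = 173.8667; MC(q_m) = 100 + 0.1·92.3333 = 109.2333.
Competitive q* = 173.125, so Δq = 80.7917; wedge = 173.8667 − 109.2333 = 64.6334.
The triangle = ½ × 80.7917 × 64.6334 = 2610.92.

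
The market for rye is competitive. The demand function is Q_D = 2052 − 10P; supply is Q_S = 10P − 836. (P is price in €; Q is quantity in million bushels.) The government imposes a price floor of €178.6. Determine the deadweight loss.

€11696.40 million

In inverse form: demand P = 205.2 − 0.1Q, supply P = 83.6 + 0.1Q.
Competitive equilibrium: 205.2 − 0.1Q = 83.6 + 0.1Q → Q* = 608, P* = 144.4.
At the floor P = 178.6, quantity demanded = (205.2 − 178.6)/0.1 = 266.
Sellers' marginal cost at Q' = 266: 83.6 + 0.1·266 = 110.2.
ΔQ = 608 − 266 = 342; wedge = 178.6 − 110.2 = 68.4.
The triangle = ½ × 342 × 68.4 = €11696.40 million.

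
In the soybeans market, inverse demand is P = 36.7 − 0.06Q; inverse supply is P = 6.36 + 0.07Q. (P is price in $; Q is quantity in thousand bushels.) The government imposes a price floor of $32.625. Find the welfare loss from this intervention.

$1779.68 thousand

Competitive equilibrium: 36.7 − 0.06Q = 6.36 + 0.07Q → Q* = 233.38462, P* = 22.69692.
At the floor P = 32.625, quantity demanded = (36.7 − 32.625)/0.06 = 67.91667.
Sellers' marginal cost at Q' = 67.91667: 6.36 + 0.07·67.91667 = 11.11417.
ΔQ = 233.38462 − 67.91667 = 165.46795; wedge = 32.625 − 11.11417 = 21.51083.
Deadweight loss = ½ × 165.46795 × 21.51083 = $1779.68 thousand.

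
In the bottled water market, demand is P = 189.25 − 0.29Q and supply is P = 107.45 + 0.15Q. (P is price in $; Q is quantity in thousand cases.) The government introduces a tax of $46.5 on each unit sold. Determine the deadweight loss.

$2457.10 thousand

Competitive equilibrium: 189.25 − 0.29Q = 107.45 + 0.15Q → Q* = 185.9091, P* = 135.3364.
With the tax, the buyer price exceeds the seller price by 46.5: (189.25 − 0.29Q) − (107.45 + 0.15Q) = 46.5 → Q' = 80.2273.
ΔQ = 185.9091 − 80.2273 = 105.6818; the wedge equals the tax, 46.5.
DWL = ½ × 105.6818 × 46.5 = $2457.10 thousand.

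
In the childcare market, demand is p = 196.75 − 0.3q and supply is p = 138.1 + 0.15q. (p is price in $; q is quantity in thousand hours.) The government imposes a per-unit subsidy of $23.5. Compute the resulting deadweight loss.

$613.61 thousand

Competitive equilibrium: 196.75 − 0.3q = 138.1 + 0.15q → q* = 130.3333, p* = 157.65.
The subsidy lowers effective supply by 23.5: p = 114.6 + 0.15q.
New quantity: 196.75 − 0.3q = 114.6 + 0.15q → q' = 182.5556.
Overproduction Δq = 182.5556 − 130.3333 = 52.2223; wedge = subsidy = 23.5.
DWL = ½ × 52.2223 × 23.5 = $613.61 thousand.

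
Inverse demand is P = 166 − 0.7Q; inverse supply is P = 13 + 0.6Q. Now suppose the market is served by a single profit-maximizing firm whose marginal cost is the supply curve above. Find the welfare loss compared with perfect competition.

1102.92

Competitive equilibrium: 166 − 0.7Q = 13 + 0.6Q → Q* = 117.6923, P* = 83.6154.
Marginal revenue: MR = 166 − 1.4Q. Set MR = MC: 166 − 1.4Q = 13 + 0.6Q → Q_m = 76.5.
Price P_m = 166 − 0.7·76.5 = 112.45; MC(Q_m) = 13 + 0.6·76.5 = 58.9.
Competitive Q* = 117.6923, so ΔQ = 41.1923; wedge = 112.45 − 58.9 = 53.55.
The triangle = ½ × 41.1923 × 53.55 = 1102.92.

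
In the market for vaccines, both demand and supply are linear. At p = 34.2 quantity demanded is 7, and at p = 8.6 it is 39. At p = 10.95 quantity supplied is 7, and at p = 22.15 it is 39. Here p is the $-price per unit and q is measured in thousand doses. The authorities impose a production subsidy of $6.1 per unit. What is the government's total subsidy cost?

Demand slope = (8.6 − 34.2)/(39 − 7) = −0.8, so p = 39.8 − 0.8q.
Supply slope = (22.15 − 10.95)/(39 − 7) = 0.35, so p = 8.5 + 0.35q.
Competitive equilibrium: 39.8 − 0.8q = 8.5 + 0.35q → q* = 27.2174, p* = 18.0261.
The subsidy lowers effective supply by 6.1: p = 2.4 + 0.35q.
New quantity: 39.8 − 0.8q = 2.4 + 0.35q → q' = 32.5217.
Total subsidy cost = 6.1 × 32.5217 = $198.38 thousand.

$198.38 thousand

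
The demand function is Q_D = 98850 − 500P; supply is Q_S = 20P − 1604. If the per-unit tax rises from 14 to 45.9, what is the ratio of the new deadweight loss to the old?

In inverse form: demand P = 197.7 − 0.002Q, supply P = 80.2 + 0.05Q.
Competitive equilibrium: 197.7 − 0.002Q = 80.2 + 0.05Q → Q* = 2259.6154, P* = 193.1808.
For a per-unit tax t: ΔQ = t/0.052, so DWL = ½·t·(t/0.052) = t²/0.104.
At t = 14: DWL = 1884.615. At t = 45.9: DWL = 20257.788.
Ratio = (45.9/14)² = 10.749.

10.749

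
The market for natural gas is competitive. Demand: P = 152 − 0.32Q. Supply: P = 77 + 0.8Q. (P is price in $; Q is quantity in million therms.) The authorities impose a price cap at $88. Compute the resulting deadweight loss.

Competitive equilibrium: 152 − 0.32Q = 77 + 0.8Q → Q* = 66.9643, P* = 130.5714.
At the ceiling P = 88, quantity supplied = (88 − 77)/0.8 = 13.75.
Willingness to pay at Q' = 13.75: 152 − 0.32·13.75 = 147.6.
ΔQ = 66.9643 − 13.75 = 53.2143; wedge = 147.6 − 88 = 59.6.
Welfare loss = ½ × 53.2143 × 59.6 = $1585.79 million.

$1585.79 million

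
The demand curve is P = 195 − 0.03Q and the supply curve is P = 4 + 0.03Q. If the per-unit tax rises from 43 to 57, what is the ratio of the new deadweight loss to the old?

1.757

Competitive equilibrium: 195 − 0.03Q = 4 + 0.03Q → Q* = 3183.3333, P* = 99.5.
For a per-unit tax t: ΔQ = t/0.06, so DWL = ½·t·(t/0.06) = t²/0.12.
At t = 43: DWL = 15408.333. At t = 57: DWL = 27075.
Ratio = (57/43)² = 1.757.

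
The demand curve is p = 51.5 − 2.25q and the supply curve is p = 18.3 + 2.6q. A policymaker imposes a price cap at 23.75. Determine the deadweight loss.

54.70

Competitive equilibrium: 51.5 − 2.25q = 18.3 + 2.6q → q* = 6.8454, p* = 36.0979.
At the ceiling p = 23.75, quantity supplied = (23.75 − 18.3)/2.6 = 2.0962.
Willingness to pay at q' = 2.0962: 51.5 − 2.25·2.0962 = 46.7836.
Δq = 6.8454 − 2.0962 = 4.7492; wedge = 46.7836 − 23.75 = 23.0336.
Welfare loss = ½ × 4.7492 × 23.0336 = 54.70.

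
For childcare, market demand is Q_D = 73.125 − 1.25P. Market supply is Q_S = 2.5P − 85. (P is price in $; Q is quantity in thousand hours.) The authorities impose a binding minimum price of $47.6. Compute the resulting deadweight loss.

In inverse form: demand P = 58.5 − 0.8Q, supply P = 34 + 0.4Q.
Competitive equilibrium: 58.5 − 0.8Q = 34 + 0.4Q → Q* = 20.4167, P* = 42.1667.
At the floor P = 47.6, quantity demanded = (58.5 − 47.6)/0.8 = 13.625.
Sellers' marginal cost at Q' = 13.625: 34 + 0.4·13.625 = 39.45.
ΔQ = 20.4167 − 13.625 = 6.7917; wedge = 47.6 − 39.45 = 8.15.
DWL = ½ × 6.7917 × 8.15 = $27.68 thousand.

$27.68 thousand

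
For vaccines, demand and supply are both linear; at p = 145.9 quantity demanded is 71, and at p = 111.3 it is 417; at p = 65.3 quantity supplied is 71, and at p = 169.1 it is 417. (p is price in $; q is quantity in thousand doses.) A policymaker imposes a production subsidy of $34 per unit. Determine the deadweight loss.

$1445 thousand

Demand slope = (111.3 − 145.9)/(417 − 71) = −0.1, so p = 153 − 0.1q.
Supply slope = (169.1 − 65.3)/(417 − 71) = 0.3, so p = 44 + 0.3q.
Competitive equilibrium: 153 − 0.1q = 44 + 0.3q → q* = 272.5, p* = 125.75.
The subsidy lowers effective supply by 34: p = 10 + 0.3q.
New quantity: 153 − 0.1q = 10 + 0.3q → q' = 357.5.
Overproduction Δq = 357.5 − 272.5 = 85; wedge = subsidy = 34.
Deadweight loss = ½ × 85 × 34 = $1445 thousand.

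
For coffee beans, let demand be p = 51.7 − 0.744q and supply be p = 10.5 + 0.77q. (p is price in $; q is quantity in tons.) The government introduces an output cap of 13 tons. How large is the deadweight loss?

Competitive equilibrium: 51.7 − 0.744q = 10.5 + 0.77q → q* = 27.2127, p* = 31.4538.
At q = 13: demand price = 51.7 − 0.744·13 = 42.028; supply price = 10.5 + 0.77·13 = 20.51.
Δq = 27.2127 − 13 = 14.2127; wedge = 42.028 − 20.51 = 21.518.
The triangle = ½ × 14.2127 × 21.518 = $152.91.

$152.91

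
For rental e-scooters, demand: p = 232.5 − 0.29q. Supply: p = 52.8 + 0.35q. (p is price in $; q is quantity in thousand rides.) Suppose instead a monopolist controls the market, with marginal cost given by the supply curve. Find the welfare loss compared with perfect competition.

$2453.11 thousand

Competitive equilibrium: 232.5 − 0.29q = 52.8 + 0.35q → q* = 280.7813, p* = 151.0734.
Marginal revenue: MR = 232.5 − 0.58q. Set MR = MC: 232.5 − 0.58q = 52.8 + 0.35q → q_m = 193.2258.
Price p_m = 232.5 − 0.29·193.2258 = 176.4645; MC(q_m) = 52.8 + 0.35·193.2258 = 120.429.
Competitive q* = 280.7813, so Δq = 87.5555; wedge = 176.4645 − 120.429 = 56.0355.
Deadweight loss = ½ × 87.5555 × 56.0355 = $2453.11 thousand.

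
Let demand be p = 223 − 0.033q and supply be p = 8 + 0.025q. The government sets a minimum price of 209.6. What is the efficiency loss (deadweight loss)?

315970.02

Competitive equilibrium: 223 − 0.033q = 8 + 0.025q → q* = 3706.896552, p* = 100.672414.
At the floor p = 209.6, quantity demanded = (223 − 209.6)/0.033 = 406.060606.
Sellers' marginal cost at q' = 406.060606: 8 + 0.025·406.060606 = 18.151515.
Δq = 3706.896552 − 406.060606 = 3300.835946; wedge = 209.6 − 18.151515 = 191.448485.
Deadweight loss = ½ × 3300.835946 × 191.448485 = 315970.02.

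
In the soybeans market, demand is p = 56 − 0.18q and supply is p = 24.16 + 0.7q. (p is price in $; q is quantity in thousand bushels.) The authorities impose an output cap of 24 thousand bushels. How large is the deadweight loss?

Competitive equilibrium: 56 − 0.18q = 24.16 + 0.7q → q* = 36.1818, p* = 49.4873.
At q = 24: demand price = 56 − 0.18·24 = 51.68; supply price = 24.16 + 0.7·24 = 40.96.
Δq = 36.1818 − 24 = 12.1818; wedge = 51.68 − 40.96 = 10.72.
Welfare loss = ½ × 12.1818 × 10.72 = $65.29 thousand.

$65.29 thousand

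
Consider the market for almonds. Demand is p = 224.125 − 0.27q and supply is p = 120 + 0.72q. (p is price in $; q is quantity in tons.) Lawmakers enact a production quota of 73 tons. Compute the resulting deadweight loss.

$512.50

Competitive equilibrium: 224.125 − 0.27q = 120 + 0.72q → q* = 105.1768, p* = 195.7273.
At q = 73: demand price = 224.125 − 0.27·73 = 204.415; supply price = 120 + 0.72·73 = 172.56.
Δq = 105.1768 − 73 = 32.1768; wedge = 204.415 − 172.56 = 31.855.
The triangle = ½ × 32.1768 × 31.855 = $512.50.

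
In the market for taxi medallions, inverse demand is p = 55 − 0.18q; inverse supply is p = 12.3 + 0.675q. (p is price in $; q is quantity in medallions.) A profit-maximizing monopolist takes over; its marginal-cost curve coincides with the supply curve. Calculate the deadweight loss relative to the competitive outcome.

$32.25

Competitive equilibrium: 55 − 0.18q = 12.3 + 0.675q → q* = 49.9415, p* = 46.0105.
Marginal revenue: MR = 55 − 0.36q. Set MR = MC: 55 − 0.36q = 12.3 + 0.675q → q_m = 41.256.
Price p_m = 55 − 0.18·41.256 = 47.5739; MC(q_m) = 12.3 + 0.675·41.256 = 40.1478.
Competitive q* = 49.9415, so Δq = 8.6855; wedge = 47.5739 − 40.1478 = 7.4261.
Welfare loss = ½ × 8.6855 × 7.4261 = $32.25.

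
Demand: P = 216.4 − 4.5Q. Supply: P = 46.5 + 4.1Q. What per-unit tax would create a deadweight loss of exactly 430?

Competitive equilibrium: 216.4 − 4.5Q = 46.5 + 4.1Q → Q* = 19.7558, P* = 127.4988.
A tax t gives ΔQ = t/8.6 and wedge t, so DWL = t²/17.2.
t²/17.2 = 430 → t² = 7396 → t = 86.

86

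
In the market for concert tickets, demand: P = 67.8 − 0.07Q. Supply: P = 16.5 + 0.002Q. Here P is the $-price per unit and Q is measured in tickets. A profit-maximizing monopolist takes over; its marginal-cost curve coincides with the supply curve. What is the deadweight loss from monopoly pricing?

$4441.11

Competitive equilibrium: 67.8 − 0.07Q = 16.5 + 0.002Q → Q* = 712.5, P* = 17.925.
Marginal revenue: MR = 67.8 − 0.14Q. Set MR = MC: 67.8 − 0.14Q = 16.5 + 0.002Q → Q_m = 361.26761.
Price P_m = 67.8 − 0.07·361.26761 = 42.51127; MC(Q_m) = 16.5 + 0.002·361.26761 = 17.22254.
Competitive Q* = 712.5, so ΔQ = 351.23239; wedge = 42.51127 − 17.22254 = 25.28873.
DWL = ½ × 351.23239 × 25.28873 = $4441.11.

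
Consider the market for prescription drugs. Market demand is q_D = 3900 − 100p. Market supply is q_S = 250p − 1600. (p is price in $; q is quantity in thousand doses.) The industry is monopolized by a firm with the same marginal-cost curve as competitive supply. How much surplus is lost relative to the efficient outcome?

$6589.53 thousand

In inverse form: demand p = 39 − 0.01q, supply p = 6.4 + 0.004q.
Competitive equilibrium: 39 − 0.01q = 6.4 + 0.004q → q* = 2328.571429, p* = 15.714286.
Marginal revenue: MR = 39 − 0.02q. Set MR = MC: 39 − 0.02q = 6.4 + 0.004q → q_m = 1358.333333.
Price p_m = 39 − 0.01·1358.333333 = 25.416667; MC(q_m) = 6.4 + 0.004·1358.333333 = 11.833333.
Competitive q* = 2328.571429, so Δq = 970.238096; wedge = 25.416667 − 11.833333 = 13.583334.
Welfare loss = ½ × 970.238096 × 13.583334 = $6589.53 thousand.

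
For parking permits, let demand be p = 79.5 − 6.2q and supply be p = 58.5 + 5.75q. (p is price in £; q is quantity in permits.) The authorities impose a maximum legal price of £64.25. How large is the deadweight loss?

Competitive equilibrium: 79.5 − 6.2q = 58.5 + 5.75q → q* = 1.7573, p* = 68.6046.
At the ceiling p = 64.25, quantity supplied = (64.25 − 58.5)/5.75 = 1.
Willingness to pay at q' = 1: 79.5 − 6.2·1 = 73.3.
Δq = 1.7573 − 1 = 0.7573; wedge = 73.3 − 64.25 = 9.05.
DWL = ½ × 0.7573 × 9.05 = £3.43.

£3.43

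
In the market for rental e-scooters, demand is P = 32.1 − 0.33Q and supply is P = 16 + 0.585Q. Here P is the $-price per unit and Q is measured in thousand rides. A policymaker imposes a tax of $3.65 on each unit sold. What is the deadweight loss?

Competitive equilibrium: 32.1 − 0.33Q = 16 + 0.585Q → Q* = 17.5956, P* = 26.2934.
With the tax, the buyer price exceeds the seller price by 3.65: (32.1 − 0.33Q) − (16 + 0.585Q) = 3.65 → Q' = 13.6066.
ΔQ = 17.5956 − 13.6066 = 3.989; the wedge equals the tax, 3.65.
Deadweight loss = ½ × 3.989 × 3.65 = $7.28 thousand.

$7.28 thousand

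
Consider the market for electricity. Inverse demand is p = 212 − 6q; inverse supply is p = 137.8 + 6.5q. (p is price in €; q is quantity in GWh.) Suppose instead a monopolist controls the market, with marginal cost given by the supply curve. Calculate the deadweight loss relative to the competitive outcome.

Competitive equilibrium: 212 − 6q = 137.8 + 6.5q → q* = 5.936, p* = 176.384.
Marginal revenue: MR = 212 − 12q. Set MR = MC: 212 − 12q = 137.8 + 6.5q → q_m = 4.0108.
Price p_m = 212 − 6·4.0108 = 187.9352; MC(q_m) = 137.8 + 6.5·4.0108 = 163.8702.
Competitive q* = 5.936, so Δq = 1.9252; wedge = 187.9352 − 163.8702 = 24.065.
Deadweight loss = ½ × 1.9252 × 24.065 = €23.16.

€23.16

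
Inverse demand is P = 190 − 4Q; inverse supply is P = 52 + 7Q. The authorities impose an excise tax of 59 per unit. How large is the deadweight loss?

Competitive equilibrium: 190 − 4Q = 52 + 7Q → Q* = 12.5455, P* = 139.8182.
With the tax, the buyer price exceeds the seller price by 59: (190 − 4Q) − (52 + 7Q) = 59 → Q' = 7.1818.
ΔQ = 12.5455 − 7.1818 = 5.3637; the wedge equals the tax, 59.
The triangle = ½ × 5.3637 × 59 = 158.23.

158.23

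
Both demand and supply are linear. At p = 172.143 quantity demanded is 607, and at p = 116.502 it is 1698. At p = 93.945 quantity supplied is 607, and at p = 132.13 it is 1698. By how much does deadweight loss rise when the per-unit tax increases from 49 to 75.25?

Demand slope = (116.502 − 172.143)/(1698 − 607) = −0.051, so p = 203.1 − 0.051q.
Supply slope = (132.13 − 93.945)/(1698 − 607) = 0.035, so p = 72.7 + 0.035q.
Competitive equilibrium: 203.1 − 0.051q = 72.7 + 0.035q → q* = 1516.2791, p* = 125.7698.
For a per-unit tax t: Δq = t/0.086, so DWL = ½·t·(t/0.086) = t²/0.172.
At t = 49: DWL = 13959.302. At t = 75.25: DWL = 32921.875.
Increase = 32921.875 − 13959.302 = 18962.57.

18962.57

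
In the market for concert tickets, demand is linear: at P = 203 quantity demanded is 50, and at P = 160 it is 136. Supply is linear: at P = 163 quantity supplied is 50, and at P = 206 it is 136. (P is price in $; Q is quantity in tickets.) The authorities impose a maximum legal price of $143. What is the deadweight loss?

Demand slope = (160 − 203)/(136 − 50) = −0.5, so P = 228 − 0.5Q.
Supply slope = (206 − 163)/(136 − 50) = 0.5, so P = 138 + 0.5Q.
Competitive equilibrium: 228 − 0.5Q = 138 + 0.5Q → Q* = 90, P* = 183.
At the ceiling P = 143, quantity supplied = (143 − 138)/0.5 = 10.
Willingness to pay at Q' = 10: 228 − 0.5·10 = 223.
ΔQ = 90 − 10 = 80; wedge = 223 − 143 = 80.
DWL = ½ × 80 × 80 = $3200.

$3200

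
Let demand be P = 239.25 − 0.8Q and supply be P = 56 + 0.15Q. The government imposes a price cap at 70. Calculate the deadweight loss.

Competitive equilibrium: 239.25 − 0.8Q = 56 + 0.15Q → Q* = 192.894737, P* = 84.934211.
At the ceiling P = 70, quantity supplied = (70 − 56)/0.15 = 93.333333.
Willingness to pay at Q' = 93.333333: 239.25 − 0.8·93.333333 = 164.583334.
ΔQ = 192.894737 − 93.333333 = 99.561404; wedge = 164.583334 − 70 = 94.583334.
The triangle = ½ × 99.561404 × 94.583334 = 4708.42.

4708.42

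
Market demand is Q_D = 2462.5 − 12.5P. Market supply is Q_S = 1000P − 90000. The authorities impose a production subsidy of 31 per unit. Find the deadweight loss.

In inverse form: demand P = 197 − 0.08Q, supply P = 90 + 0.001Q.
Competitive equilibrium: 197 − 0.08Q = 90 + 0.001Q → Q* = 1320.9877, P* = 91.321.
The subsidy lowers effective supply by 31: P = 59 + 0.001Q.
New quantity: 197 − 0.08Q = 59 + 0.001Q → Q' = 1703.7037.
Overproduction ΔQ = 1703.7037 − 1320.9877 = 382.716; wedge = subsidy = 31.
Deadweight loss = ½ × 382.716 × 31 = 5932.10.

5932.10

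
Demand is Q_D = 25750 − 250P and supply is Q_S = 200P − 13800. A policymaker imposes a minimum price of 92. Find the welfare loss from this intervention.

4753.47

In inverse form: demand P = 103 − 0.004Q, supply P = 69 + 0.005Q.
Competitive equilibrium: 103 − 0.004Q = 69 + 0.005Q → Q* = 3777.7778, P* = 87.8889.
At the floor P = 92, quantity demanded = (103 − 92)/0.004 = 2750.
Sellers' marginal cost at Q' = 2750: 69 + 0.005·2750 = 82.75.
ΔQ = 3777.7778 − 2750 = 1027.7778; wedge = 92 − 82.75 = 9.25.
Deadweight loss = ½ × 1027.7778 × 9.25 = 4753.47.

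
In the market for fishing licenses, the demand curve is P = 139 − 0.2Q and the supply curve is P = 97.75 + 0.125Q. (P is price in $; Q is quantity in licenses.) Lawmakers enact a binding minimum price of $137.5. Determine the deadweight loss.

$2317.55

Competitive equilibrium: 139 − 0.2Q = 97.75 + 0.125Q → Q* = 126.9231, P* = 113.6154.
At the floor P = 137.5, quantity demanded = (139 − 137.5)/0.2 = 7.5.
Sellers' marginal cost at Q' = 7.5: 97.75 + 0.125·7.5 = 98.6875.
ΔQ = 126.9231 − 7.5 = 119.4231; wedge = 137.5 − 98.6875 = 38.8125.
Welfare loss = ½ × 119.4231 × 38.8125 = $2317.55.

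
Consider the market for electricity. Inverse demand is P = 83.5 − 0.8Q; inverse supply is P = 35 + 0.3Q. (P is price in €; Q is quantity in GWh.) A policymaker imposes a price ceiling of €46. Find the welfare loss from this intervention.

€30.32

Competitive equilibrium: 83.5 − 0.8Q = 35 + 0.3Q → Q* = 44.0909, P* = 48.2273.
At the ceiling P = 46, quantity supplied = (46 − 35)/0.3 = 36.6667.
Willingness to pay at Q' = 36.6667: 83.5 − 0.8·36.6667 = 54.1666.
ΔQ = 44.0909 − 36.6667 = 7.4242; wedge = 54.1666 − 46 = 8.1666.
DWL = ½ × 7.4242 × 8.1666 = €30.32.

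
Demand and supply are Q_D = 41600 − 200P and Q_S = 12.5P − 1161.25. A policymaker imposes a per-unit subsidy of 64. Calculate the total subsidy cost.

In inverse form: demand P = 208 − 0.005Q, supply P = 92.9 + 0.08Q.
Competitive equilibrium: 208 − 0.005Q = 92.9 + 0.08Q → Q* = 1354.1176, P* = 201.2294.
The subsidy lowers effective supply by 64: P = 28.9 + 0.08Q.
New quantity: 208 − 0.005Q = 28.9 + 0.08Q → Q' = 2107.0588.
Total subsidy cost = 64 × 2107.0588 = 134851.76.

134851.76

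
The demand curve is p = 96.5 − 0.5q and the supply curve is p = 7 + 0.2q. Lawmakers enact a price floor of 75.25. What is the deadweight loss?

2550.04

Competitive equilibrium: 96.5 − 0.5q = 7 + 0.2q → q* = 127.8571, p* = 32.5714.
At the floor p = 75.25, quantity demanded = (96.5 − 75.25)/0.5 = 42.5.
Sellers' marginal cost at q' = 42.5: 7 + 0.2·42.5 = 15.5.
Δq = 127.8571 − 42.5 = 85.3571; wedge = 75.25 − 15.5 = 59.75.
Deadweight loss = ½ × 85.3571 × 59.75 = 2550.04.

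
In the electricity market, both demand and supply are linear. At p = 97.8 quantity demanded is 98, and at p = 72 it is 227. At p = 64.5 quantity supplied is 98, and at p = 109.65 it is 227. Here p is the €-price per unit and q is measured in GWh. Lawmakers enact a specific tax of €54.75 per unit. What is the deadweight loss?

Demand slope = (72 − 97.8)/(227 − 98) = −0.2, so p = 117.4 − 0.2q.
Supply slope = (109.65 − 64.5)/(227 − 98) = 0.35, so p = 30.2 + 0.35q.
Competitive equilibrium: 117.4 − 0.2q = 30.2 + 0.35q → q* = 158.5455, p* = 85.6909.
With the tax, the buyer price exceeds the seller price by 54.75: (117.4 − 0.2q) − (30.2 + 0.35q) = 54.75 → q' = 59.
Δq = 158.5455 − 59 = 99.5455; the wedge equals the tax, 54.75.
DWL = ½ × 99.5455 × 54.75 = €2725.06.

€2725.06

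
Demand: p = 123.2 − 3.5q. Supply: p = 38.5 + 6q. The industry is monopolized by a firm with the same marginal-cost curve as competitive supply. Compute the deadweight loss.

Competitive equilibrium: 123.2 − 3.5q = 38.5 + 6q → q* = 8.9158, p* = 91.9947.
Marginal revenue: MR = 123.2 − 7q. Set MR = MC: 123.2 − 7q = 38.5 + 6q → q_m = 6.5154.
Price p_m = 123.2 − 3.5·6.5154 = 100.3961; MC(q_m) = 38.5 + 6·6.5154 = 77.5924.
Competitive q* = 8.9158, so Δq = 2.4004; wedge = 100.3961 − 77.5924 = 22.8037.
The triangle = ½ × 2.4004 × 22.8037 = 27.37.

27.37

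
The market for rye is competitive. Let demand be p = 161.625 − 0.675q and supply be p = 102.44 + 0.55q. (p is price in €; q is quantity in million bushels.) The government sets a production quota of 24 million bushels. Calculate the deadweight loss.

€362.10 million

Competitive equilibrium: 161.625 − 0.675q = 102.44 + 0.55q → q* = 48.3143, p* = 129.0129.
At q = 24: demand price = 161.625 − 0.675·24 = 145.425; supply price = 102.44 + 0.55·24 = 115.64.
Δq = 48.3143 − 24 = 24.3143; wedge = 145.425 − 115.64 = 29.785.
Welfare loss = ½ × 24.3143 × 29.785 = €362.10 million.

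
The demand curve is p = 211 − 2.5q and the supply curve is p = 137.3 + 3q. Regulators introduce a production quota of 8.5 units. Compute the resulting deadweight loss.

66.03

Competitive equilibrium: 211 − 2.5q = 137.3 + 3q → q* = 13.4, p* = 177.5.
At q = 8.5: demand price = 211 − 2.5·8.5 = 189.75; supply price = 137.3 + 3·8.5 = 162.8.
Δq = 13.4 − 8.5 = 4.9; wedge = 189.75 − 162.8 = 26.95.
Welfare loss = ½ × 4.9 × 26.95 = 66.03.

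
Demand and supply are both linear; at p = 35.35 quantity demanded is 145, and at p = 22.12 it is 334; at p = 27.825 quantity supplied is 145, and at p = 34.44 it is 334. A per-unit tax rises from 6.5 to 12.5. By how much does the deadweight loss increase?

Demand slope = (22.12 − 35.35)/(334 − 145) = −0.07, so p = 45.5 − 0.07q.
Supply slope = (34.44 − 27.825)/(334 − 145) = 0.035, so p = 22.75 + 0.035q.
Competitive equilibrium: 45.5 − 0.07q = 22.75 + 0.035q → q* = 216.6667, p* = 30.3333.
For a per-unit tax t: Δq = t/0.105, so DWL = ½·t·(t/0.105) = t²/0.21.
At t = 6.5: DWL = 201.19. At t = 12.5: DWL = 744.048.
Increase = 744.048 − 201.19 = 542.86.

542.86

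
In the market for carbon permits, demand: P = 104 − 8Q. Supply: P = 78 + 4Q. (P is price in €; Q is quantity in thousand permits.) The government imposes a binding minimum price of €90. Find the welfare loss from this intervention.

Competitive equilibrium: 104 − 8Q = 78 + 4Q → Q* = 2.1667, P* = 86.6667.
At the floor P = 90, quantity demanded = (104 − 90)/8 = 1.75.
Sellers' marginal cost at Q' = 1.75: 78 + 4·1.75 = 85.
ΔQ = 2.1667 − 1.75 = 0.4167; wedge = 90 − 85 = 5.
Deadweight loss = ½ × 0.4167 × 5 = €1.04 thousand.

€1.04 thousand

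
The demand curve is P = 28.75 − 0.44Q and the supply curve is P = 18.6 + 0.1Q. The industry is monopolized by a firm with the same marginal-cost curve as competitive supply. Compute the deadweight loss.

19.23

Competitive equilibrium: 28.75 − 0.44Q = 18.6 + 0.1Q → Q* = 18.7963, P* = 20.4796.
Marginal revenue: MR = 28.75 − 0.88Q. Set MR = MC: 28.75 − 0.88Q = 18.6 + 0.1Q → Q_m = 10.3571.
Price P_m = 28.75 − 0.44·10.3571 = 24.1929; MC(Q_m) = 18.6 + 0.1·10.3571 = 19.6357.
Competitive Q* = 18.7963, so ΔQ = 8.4392; wedge = 24.1929 − 19.6357 = 4.5572.
Deadweight loss = ½ × 8.4392 × 4.5572 = 19.23.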